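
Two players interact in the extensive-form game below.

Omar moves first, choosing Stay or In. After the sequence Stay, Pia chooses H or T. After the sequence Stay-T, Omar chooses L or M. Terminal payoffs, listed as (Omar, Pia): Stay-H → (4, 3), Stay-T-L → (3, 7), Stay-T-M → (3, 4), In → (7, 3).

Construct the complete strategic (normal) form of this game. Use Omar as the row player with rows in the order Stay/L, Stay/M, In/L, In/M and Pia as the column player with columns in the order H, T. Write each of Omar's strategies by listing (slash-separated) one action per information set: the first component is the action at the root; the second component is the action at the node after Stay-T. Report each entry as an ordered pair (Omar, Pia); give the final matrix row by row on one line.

Stay/L: (4,3) (3,7) | Stay/M: (4,3) (3,4) | In/L: (7,3) (7,3) | In/M: (7,3) (7,3)

              H        T
Stay/L    (4,3)    (3,7)
Stay/M    (4,3)    (3,4)
  In/L    (7,3)    (7,3)
  In/M    (7,3)    (7,3)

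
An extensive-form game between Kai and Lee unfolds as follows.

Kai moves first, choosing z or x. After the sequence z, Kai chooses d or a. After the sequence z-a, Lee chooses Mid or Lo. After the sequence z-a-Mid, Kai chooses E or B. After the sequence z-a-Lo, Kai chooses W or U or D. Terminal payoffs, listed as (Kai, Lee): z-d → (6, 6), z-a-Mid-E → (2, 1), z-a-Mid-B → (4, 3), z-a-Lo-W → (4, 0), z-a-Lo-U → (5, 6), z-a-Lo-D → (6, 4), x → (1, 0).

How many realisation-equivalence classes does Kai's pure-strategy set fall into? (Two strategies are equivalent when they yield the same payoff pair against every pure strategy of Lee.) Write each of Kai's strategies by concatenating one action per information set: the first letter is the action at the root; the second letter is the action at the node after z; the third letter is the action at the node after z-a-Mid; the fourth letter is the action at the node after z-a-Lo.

Kai has 24 pure strategies: zdEW, zdEU, zdED, zdBW, zdBU, zdBD, zaEW, zaEU, zaED, zaBW, zaBU, zaBD, xdEW, xdEU, xdED, xdBW, xdBU, xdBD, xaEW, xaEU, xaED, xaBW, xaBU, xaBD. Columns: Mid, Lo.
{zdEW, zdEU, zdED, zdBW, zdBU, zdBD} → row (6,6) (6,6)
{zaEW} → row (2,1) (4,0)
{zaEU} → row (2,1) (5,6)
{zaED} → row (2,1) (6,4)
{zaBW} → row (4,3) (4,0)
{zaBU} → row (4,3) (5,6)
{zaBD} → row (4,3) (6,4)
{xdEW, xdEU, xdED, xdBW, xdBU, xdBD, xaEW, xaEU, xaED, xaBW, xaBU, xaBD} → row (1,0) (1,0)
That's 8 distinct rows out of 24 strategies.

8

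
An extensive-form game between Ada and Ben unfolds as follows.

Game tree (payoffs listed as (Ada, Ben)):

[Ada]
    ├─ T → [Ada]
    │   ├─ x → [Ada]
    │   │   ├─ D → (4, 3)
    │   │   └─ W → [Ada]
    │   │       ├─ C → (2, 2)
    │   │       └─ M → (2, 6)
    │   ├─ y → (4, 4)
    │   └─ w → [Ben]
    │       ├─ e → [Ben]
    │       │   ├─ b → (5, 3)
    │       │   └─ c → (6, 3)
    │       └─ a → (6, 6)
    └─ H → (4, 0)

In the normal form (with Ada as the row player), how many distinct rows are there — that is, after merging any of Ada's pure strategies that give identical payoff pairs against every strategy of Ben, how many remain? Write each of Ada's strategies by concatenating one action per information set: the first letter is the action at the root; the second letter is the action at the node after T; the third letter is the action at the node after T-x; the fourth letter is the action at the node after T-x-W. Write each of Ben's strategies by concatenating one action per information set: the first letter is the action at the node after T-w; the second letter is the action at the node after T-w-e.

Ada has 24 pure strategies: TxDC, TxDM, TxWC, TxWM, TyDC, TyDM, TyWC, TyWM, TwDC, TwDM, TwWC, TwWM, HxDC, HxDM, HxWC, HxWM, HyDC, HyDM, HyWC, HyWM, HwDC, HwDM, HwWC, HwWM. Columns: eb, ec, ab, ac.
{TxDC, TxDM} → row (4,3) (4,3) (4,3) (4,3)
{TxWC} → row (2,2) (2,2) (2,2) (2,2)
{TxWM} → row (2,6) (2,6) (2,6) (2,6)
{TyDC, TyDM, TyWC, TyWM} → row (4,4) (4,4) (4,4) (4,4)
{TwDC, TwDM, TwWC, TwWM} → row (5,3) (6,3) (6,6) (6,6)
{HxDC, HxDM, HxWC, HxWM, HyDC, HyDM, HyWC, HyWM, HwDC, HwDM, HwWC, HwWM} → row (4,0) (4,0) (4,0) (4,0)
That's 6 distinct rows out of 24 strategies.

6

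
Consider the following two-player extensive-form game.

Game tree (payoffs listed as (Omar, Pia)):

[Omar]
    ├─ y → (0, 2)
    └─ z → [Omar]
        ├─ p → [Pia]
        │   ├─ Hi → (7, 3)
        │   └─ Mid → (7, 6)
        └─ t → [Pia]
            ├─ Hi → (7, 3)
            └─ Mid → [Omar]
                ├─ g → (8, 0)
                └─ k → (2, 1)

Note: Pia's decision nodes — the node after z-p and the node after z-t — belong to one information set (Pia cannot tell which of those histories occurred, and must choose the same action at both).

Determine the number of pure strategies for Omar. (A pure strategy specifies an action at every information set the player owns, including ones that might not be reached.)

Omar owns the root with actions {y, z} — two choices.
Omar owns the node after z with actions {p, t} — two choices.
Omar owns the node after z-t-Mid with actions {g, k} — two choices.
A pure strategy fixes one action at each information set independently, so the count is the product 2 × 2 × 2 = 8.
(For reference, Pia has 2 pure strategies, giving a 8×2 normal-form matrix.)

8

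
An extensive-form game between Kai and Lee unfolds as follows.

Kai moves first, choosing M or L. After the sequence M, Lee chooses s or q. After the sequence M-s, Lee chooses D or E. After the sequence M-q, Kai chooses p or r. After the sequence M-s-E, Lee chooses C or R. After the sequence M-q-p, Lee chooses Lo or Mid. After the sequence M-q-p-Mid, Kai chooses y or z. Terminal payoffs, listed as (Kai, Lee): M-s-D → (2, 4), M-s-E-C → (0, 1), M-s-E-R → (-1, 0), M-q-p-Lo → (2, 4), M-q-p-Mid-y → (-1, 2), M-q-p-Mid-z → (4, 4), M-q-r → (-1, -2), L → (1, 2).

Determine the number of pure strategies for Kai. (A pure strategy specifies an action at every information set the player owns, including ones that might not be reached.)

Kai owns the root with actions {M, L} — two choices.
Kai owns the node after M-q with actions {p, r} — two choices.
Kai owns the node after M-q-p-Mid with actions {y, z} — two choices.
A pure strategy fixes one action at each information set independently, so the count is the product 2 × 2 × 2 = 8.

8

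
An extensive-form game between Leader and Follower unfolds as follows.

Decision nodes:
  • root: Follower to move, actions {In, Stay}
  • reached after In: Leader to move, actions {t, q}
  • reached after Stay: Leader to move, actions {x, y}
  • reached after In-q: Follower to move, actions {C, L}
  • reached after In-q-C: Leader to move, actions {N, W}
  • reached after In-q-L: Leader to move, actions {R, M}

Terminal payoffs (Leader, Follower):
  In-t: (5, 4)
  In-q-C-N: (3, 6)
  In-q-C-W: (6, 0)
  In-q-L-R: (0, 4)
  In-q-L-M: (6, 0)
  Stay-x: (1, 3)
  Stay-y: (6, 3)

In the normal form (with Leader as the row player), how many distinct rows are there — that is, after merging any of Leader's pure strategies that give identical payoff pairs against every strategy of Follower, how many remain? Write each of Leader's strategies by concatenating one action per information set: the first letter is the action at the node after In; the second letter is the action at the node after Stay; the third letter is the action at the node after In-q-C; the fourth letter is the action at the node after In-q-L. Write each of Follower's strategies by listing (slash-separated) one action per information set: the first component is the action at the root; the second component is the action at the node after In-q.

Leader has 16 pure strategies: txNR, txNM, txWR, txWM, tyNR, tyNM, tyWR, tyWM, qxNR, qxNM, qxWR, qxWM, qyNR, qyNM, qyWR, qyWM. Columns: In/C, In/L, Stay/C, Stay/L.
{txNR, txNM, txWR, txWM} → row (5,4) (5,4) (1,3) (1,3)
{tyNR, tyNM, tyWR, tyWM} → row (5,4) (5,4) (6,3) (6,3)
{qxNR} → row (3,6) (0,4) (1,3) (1,3)
{qxNM} → row (3,6) (6,0) (1,3) (1,3)
{qxWR} → row (6,0) (0,4) (1,3) (1,3)
{qxWM} → row (6,0) (6,0) (1,3) (1,3)
{qyNR} → row (3,6) (0,4) (6,3) (6,3)
{qyNM} → row (3,6) (6,0) (6,3) (6,3)
{qyWR} → row (6,0) (0,4) (6,3) (6,3)
{qyWM} → row (6,0) (6,0) (6,3) (6,3)
That's 10 distinct rows out of 16 strategies.

10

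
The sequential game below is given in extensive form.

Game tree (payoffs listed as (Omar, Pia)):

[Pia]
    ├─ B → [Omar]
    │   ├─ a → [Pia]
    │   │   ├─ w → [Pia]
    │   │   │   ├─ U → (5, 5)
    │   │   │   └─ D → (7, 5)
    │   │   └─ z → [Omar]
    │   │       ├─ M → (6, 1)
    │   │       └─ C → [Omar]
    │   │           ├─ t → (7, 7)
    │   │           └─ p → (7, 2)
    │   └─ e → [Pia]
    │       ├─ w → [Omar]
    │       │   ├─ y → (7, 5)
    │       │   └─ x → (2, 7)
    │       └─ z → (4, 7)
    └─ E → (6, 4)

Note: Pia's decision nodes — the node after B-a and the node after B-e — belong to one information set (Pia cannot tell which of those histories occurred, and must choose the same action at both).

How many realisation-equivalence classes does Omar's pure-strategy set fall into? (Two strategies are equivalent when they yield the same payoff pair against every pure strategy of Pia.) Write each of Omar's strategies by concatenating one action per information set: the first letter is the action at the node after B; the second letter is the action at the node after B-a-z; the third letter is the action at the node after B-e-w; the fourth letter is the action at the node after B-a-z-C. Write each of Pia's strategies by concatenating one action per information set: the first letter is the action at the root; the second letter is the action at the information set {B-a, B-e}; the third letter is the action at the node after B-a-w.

Omar has 16 pure strategies: aMyt, aMyp, aMxt, aMxp, aCyt, aCyp, aCxt, aCxp, eMyt, eMyp, eMxt, eMxp, eCyt, eCyp, eCxt, eCxp. Columns: BwU, BwD, BzU, BzD, EwU, EwD, EzU, EzD.
{aMyt, aMyp, aMxt, aMxp} → row (5,5) (7,5) (6,1) (6,1) (6,4) (6,4) (6,4) (6,4)
{aCyt, aCxt} → row (5,5) (7,5) (7,7) (7,7) (6,4) (6,4) (6,4) (6,4)
{aCyp, aCxp} → row (5,5) (7,5) (7,2) (7,2) (6,4) (6,4) (6,4) (6,4)
{eMyt, eMyp, eCyt, eCyp} → row (7,5) (7,5) (4,7) (4,7) (6,4) (6,4) (6,4) (6,4)
{eMxt, eMxp, eCxt, eCxp} → row (2,7) (2,7) (4,7) (4,7) (6,4) (6,4) (6,4) (6,4)
That's 5 distinct rows out of 16 strategies.

5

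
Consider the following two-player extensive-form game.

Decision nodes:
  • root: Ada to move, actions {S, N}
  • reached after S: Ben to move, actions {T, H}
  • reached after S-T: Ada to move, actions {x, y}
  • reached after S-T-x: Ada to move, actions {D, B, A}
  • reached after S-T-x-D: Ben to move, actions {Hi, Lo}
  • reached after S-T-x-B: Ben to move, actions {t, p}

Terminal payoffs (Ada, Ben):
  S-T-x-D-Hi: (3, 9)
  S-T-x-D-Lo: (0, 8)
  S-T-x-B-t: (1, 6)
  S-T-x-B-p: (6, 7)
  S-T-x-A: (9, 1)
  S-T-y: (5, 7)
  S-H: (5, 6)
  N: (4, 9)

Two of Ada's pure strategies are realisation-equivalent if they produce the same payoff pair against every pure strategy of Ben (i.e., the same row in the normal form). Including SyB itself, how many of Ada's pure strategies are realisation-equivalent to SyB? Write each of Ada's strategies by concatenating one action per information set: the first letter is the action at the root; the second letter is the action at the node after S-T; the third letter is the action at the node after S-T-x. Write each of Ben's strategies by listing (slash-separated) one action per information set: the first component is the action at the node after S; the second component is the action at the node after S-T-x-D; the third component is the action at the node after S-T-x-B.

3

Row for SyB (columns T/Hi/t, T/Hi/p, T/Lo/t, T/Lo/p, H/Hi/t, H/Hi/p, H/Lo/t, H/Lo/p): (5,7) (5,7) (5,7) (5,7) (5,6) (5,6) (5,6) (5,6).
Under SyB, Ada's choice at the node after S-T-x can never be reached regardless of what Ben does, so varying those choices leaves every outcome unchanged.
Holding the reachable choices fixed and varying the unreachable one freely already gives 3 equivalent strategies.
No other strategy reproduces this row, so those 3 are the full class: SyD, SyB, SyA.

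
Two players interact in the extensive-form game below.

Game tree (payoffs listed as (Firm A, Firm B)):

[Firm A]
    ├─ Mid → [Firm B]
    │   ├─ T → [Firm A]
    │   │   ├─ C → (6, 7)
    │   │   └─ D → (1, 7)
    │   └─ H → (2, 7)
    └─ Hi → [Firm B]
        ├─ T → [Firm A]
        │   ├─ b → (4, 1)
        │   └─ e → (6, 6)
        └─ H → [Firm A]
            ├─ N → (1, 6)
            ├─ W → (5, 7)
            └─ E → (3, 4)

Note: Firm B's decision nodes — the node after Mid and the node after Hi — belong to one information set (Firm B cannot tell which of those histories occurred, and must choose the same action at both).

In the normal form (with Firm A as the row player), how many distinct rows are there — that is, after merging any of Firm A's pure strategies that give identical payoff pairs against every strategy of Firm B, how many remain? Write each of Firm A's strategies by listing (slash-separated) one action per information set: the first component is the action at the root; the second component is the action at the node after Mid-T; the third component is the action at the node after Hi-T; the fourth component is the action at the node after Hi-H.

Firm A has 24 pure strategies: Mid/C/b/N, Mid/C/b/W, Mid/C/b/E, Mid/C/e/N, Mid/C/e/W, Mid/C/e/E, Mid/D/b/N, Mid/D/b/W, Mid/D/b/E, Mid/D/e/N, Mid/D/e/W, Mid/D/e/E, Hi/C/b/N, Hi/C/b/W, Hi/C/b/E, Hi/C/e/N, Hi/C/e/W, Hi/C/e/E, Hi/D/b/N, Hi/D/b/W, Hi/D/b/E, Hi/D/e/N, Hi/D/e/W, Hi/D/e/E. Columns: T, H.
{Mid/C/b/N, Mid/C/b/W, Mid/C/b/E, Mid/C/e/N, Mid/C/e/W, Mid/C/e/E} → row (6,7) (2,7)
{Mid/D/b/N, Mid/D/b/W, Mid/D/b/E, Mid/D/e/N, Mid/D/e/W, Mid/D/e/E} → row (1,7) (2,7)
{Hi/C/b/N, Hi/D/b/N} → row (4,1) (1,6)
{Hi/C/b/W, Hi/D/b/W} → row (4,1) (5,7)
{Hi/C/b/E, Hi/D/b/E} → row (4,1) (3,4)
{Hi/C/e/N, Hi/D/e/N} → row (6,6) (1,6)
{Hi/C/e/W, Hi/D/e/W} → row (6,6) (5,7)
{Hi/C/e/E, Hi/D/e/E} → row (6,6) (3,4)
That's 8 distinct rows out of 24 strategies.

8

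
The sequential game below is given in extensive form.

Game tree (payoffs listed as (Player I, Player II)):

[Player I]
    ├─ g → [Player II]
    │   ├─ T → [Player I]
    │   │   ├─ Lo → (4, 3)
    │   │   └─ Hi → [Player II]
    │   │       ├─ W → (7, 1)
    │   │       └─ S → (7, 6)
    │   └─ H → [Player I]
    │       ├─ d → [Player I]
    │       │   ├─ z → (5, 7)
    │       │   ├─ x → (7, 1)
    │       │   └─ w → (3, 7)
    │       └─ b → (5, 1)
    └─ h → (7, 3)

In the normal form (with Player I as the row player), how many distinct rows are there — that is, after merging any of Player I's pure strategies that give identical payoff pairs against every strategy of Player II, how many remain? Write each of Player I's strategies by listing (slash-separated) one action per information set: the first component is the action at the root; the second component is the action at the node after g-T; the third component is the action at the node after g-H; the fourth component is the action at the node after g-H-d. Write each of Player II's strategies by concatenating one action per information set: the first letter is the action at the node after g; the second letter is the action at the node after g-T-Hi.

Player I has 24 pure strategies: g/Lo/d/z, g/Lo/d/x, g/Lo/d/w, g/Lo/b/z, g/Lo/b/x, g/Lo/b/w, g/Hi/d/z, g/Hi/d/x, g/Hi/d/w, g/Hi/b/z, g/Hi/b/x, g/Hi/b/w, h/Lo/d/z, h/Lo/d/x, h/Lo/d/w, h/Lo/b/z, h/Lo/b/x, h/Lo/b/w, h/Hi/d/z, h/Hi/d/x, h/Hi/d/w, h/Hi/b/z, h/Hi/b/x, h/Hi/b/w. Columns: TW, TS, HW, HS.
{g/Lo/d/z} → row (4,3) (4,3) (5,7) (5,7)
{g/Lo/d/x} → row (4,3) (4,3) (7,1) (7,1)
{g/Lo/d/w} → row (4,3) (4,3) (3,7) (3,7)
{g/Lo/b/z, g/Lo/b/x, g/Lo/b/w} → row (4,3) (4,3) (5,1) (5,1)
{g/Hi/d/z} → row (7,1) (7,6) (5,7) (5,7)
{g/Hi/d/x} → row (7,1) (7,6) (7,1) (7,1)
{g/Hi/d/w} → row (7,1) (7,6) (3,7) (3,7)
{g/Hi/b/z, g/Hi/b/x, g/Hi/b/w} → row (7,1) (7,6) (5,1) (5,1)
{h/Lo/d/z, h/Lo/d/x, h/Lo/d/w, h/Lo/b/z, h/Lo/b/x, h/Lo/b/w, h/Hi/d/z, h/Hi/d/x, h/Hi/d/w, h/Hi/b/z, h/Hi/b/x, h/Hi/b/w} → row (7,3) (7,3) (7,3) (7,3)
That's 9 distinct rows out of 24 strategies.

9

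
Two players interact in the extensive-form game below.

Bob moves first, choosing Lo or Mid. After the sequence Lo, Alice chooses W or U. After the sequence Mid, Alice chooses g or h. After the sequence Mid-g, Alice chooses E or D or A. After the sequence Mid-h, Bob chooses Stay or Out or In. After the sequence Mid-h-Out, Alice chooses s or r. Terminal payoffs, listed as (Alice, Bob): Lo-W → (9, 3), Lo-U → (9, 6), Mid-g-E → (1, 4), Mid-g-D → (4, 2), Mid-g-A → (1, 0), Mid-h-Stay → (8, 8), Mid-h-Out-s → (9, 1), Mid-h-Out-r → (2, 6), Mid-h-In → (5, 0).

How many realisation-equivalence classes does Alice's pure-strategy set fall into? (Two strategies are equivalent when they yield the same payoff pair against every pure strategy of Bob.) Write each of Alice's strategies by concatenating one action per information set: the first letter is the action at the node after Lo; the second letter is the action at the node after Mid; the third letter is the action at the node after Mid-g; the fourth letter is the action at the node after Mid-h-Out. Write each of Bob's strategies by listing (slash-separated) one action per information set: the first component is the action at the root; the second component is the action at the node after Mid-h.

10

Alice has 24 pure strategies: WgEs, WgEr, WgDs, WgDr, WgAs, WgAr, WhEs, WhEr, WhDs, WhDr, WhAs, WhAr, UgEs, UgEr, UgDs, UgDr, UgAs, UgAr, UhEs, UhEr, UhDs, UhDr, UhAs, UhAr. Columns: Lo/Stay, Lo/Out, Lo/In, Mid/Stay, Mid/Out, Mid/In.
{WgEs, WgEr} → row (9,3) (9,3) (9,3) (1,4) (1,4) (1,4)
{WgDs, WgDr} → row (9,3) (9,3) (9,3) (4,2) (4,2) (4,2)
{WgAs, WgAr} → row (9,3) (9,3) (9,3) (1,0) (1,0) (1,0)
{WhEs, WhDs, WhAs} → row (9,3) (9,3) (9,3) (8,8) (9,1) (5,0)
{WhEr, WhDr, WhAr} → row (9,3) (9,3) (9,3) (8,8) (2,6) (5,0)
{UgEs, UgEr} → row (9,6) (9,6) (9,6) (1,4) (1,4) (1,4)
{UgDs, UgDr} → row (9,6) (9,6) (9,6) (4,2) (4,2) (4,2)
{UgAs, UgAr} → row (9,6) (9,6) (9,6) (1,0) (1,0) (1,0)
{UhEs, UhDs, UhAs} → row (9,6) (9,6) (9,6) (8,8) (9,1) (5,0)
{UhEr, UhDr, UhAr} → row (9,6) (9,6) (9,6) (8,8) (2,6) (5,0)
That's 10 distinct rows out of 24 strategies.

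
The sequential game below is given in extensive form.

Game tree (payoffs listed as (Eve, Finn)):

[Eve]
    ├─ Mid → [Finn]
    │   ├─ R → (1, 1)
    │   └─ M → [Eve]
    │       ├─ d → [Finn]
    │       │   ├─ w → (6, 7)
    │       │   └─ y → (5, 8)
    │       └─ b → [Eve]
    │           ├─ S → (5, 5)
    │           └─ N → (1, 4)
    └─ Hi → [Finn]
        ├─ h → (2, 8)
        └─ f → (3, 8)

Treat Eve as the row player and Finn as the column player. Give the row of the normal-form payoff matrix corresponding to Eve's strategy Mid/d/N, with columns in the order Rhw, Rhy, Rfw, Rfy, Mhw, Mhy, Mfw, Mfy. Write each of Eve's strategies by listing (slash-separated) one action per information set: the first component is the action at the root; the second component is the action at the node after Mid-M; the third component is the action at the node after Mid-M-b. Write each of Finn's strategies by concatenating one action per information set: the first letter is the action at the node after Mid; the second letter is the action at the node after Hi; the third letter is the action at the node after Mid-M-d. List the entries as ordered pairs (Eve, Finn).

(1,1) (1,1) (1,1) (1,1) (6,7) (5,8) (6,7) (5,8)

vs Rhw: Eve plays Mid → Finn plays R at [Mid] → (1, 1)
vs Rhy: Eve plays Mid → Finn plays R at [Mid] → (1, 1)
vs Rfw: Eve plays Mid → Finn plays R at [Mid] → (1, 1)
vs Rfy: Eve plays Mid → Finn plays R at [Mid] → (1, 1)
vs Mhw: Eve plays Mid → Finn plays M at [Mid] → Eve plays d at [Mid-M] → Finn plays w at [Mid-M-d] → (6, 7)
vs Mhy: Eve plays Mid → Finn plays M at [Mid] → Eve plays d at [Mid-M] → Finn plays y at [Mid-M-d] → (5, 8)
vs Mfw: Eve plays Mid → Finn plays M at [Mid] → Eve plays d at [Mid-M] → Finn plays w at [Mid-M-d] → (6, 7)
vs Mfy: Eve plays Mid → Finn plays M at [Mid] → Eve plays d at [Mid-M] → Finn plays y at [Mid-M-d] → (5, 8)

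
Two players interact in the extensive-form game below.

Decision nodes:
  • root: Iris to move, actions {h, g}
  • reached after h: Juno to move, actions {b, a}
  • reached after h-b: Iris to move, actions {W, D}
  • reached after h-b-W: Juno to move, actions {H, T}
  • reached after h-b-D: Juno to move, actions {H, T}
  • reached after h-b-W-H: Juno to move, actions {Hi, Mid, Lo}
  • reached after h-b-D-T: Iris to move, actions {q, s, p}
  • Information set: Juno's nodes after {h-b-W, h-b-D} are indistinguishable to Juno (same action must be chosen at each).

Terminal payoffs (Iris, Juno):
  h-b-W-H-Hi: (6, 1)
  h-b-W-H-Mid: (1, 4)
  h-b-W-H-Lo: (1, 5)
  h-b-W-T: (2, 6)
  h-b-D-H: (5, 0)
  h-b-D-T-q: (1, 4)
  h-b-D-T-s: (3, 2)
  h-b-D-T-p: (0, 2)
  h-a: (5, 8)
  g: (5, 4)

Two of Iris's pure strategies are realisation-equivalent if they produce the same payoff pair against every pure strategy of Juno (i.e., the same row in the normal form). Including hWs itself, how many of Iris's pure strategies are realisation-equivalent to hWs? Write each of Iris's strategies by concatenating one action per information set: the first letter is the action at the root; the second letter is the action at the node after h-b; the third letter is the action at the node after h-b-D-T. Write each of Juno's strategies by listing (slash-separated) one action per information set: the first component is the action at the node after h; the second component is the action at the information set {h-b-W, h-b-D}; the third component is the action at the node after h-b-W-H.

Row for hWs (columns b/H/Hi, b/H/Mid, b/H/Lo, b/T/Hi, b/T/Mid, b/T/Lo, a/H/Hi, a/H/Mid, a/H/Lo, a/T/Hi, a/T/Mid, a/T/Lo): (6,1) (1,4) (1,5) (2,6) (2,6) (2,6) (5,8) (5,8) (5,8) (5,8) (5,8) (5,8).
Under hWs, Iris's choice at the node after h-b-D-T can never be reached regardless of what Juno does, so varying those choices leaves every outcome unchanged.
Holding the reachable choices fixed and varying the unreachable one freely already gives 3 equivalent strategies.
No other strategy reproduces this row, so those 3 are the full class: hWq, hWs, hWp.

3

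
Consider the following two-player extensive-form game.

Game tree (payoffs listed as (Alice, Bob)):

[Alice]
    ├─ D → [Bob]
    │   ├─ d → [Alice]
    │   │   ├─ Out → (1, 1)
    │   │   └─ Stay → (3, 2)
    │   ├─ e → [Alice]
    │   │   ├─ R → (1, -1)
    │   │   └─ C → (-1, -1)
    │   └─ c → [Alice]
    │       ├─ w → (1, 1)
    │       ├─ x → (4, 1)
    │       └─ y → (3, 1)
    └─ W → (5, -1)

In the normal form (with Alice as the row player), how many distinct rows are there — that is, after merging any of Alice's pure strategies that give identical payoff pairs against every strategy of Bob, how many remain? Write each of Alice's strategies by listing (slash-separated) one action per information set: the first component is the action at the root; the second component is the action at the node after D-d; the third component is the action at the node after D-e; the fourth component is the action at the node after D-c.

Alice has 24 pure strategies: D/Out/R/w, D/Out/R/x, D/Out/R/y, D/Out/C/w, D/Out/C/x, D/Out/C/y, D/Stay/R/w, D/Stay/R/x, D/Stay/R/y, D/Stay/C/w, D/Stay/C/x, D/Stay/C/y, W/Out/R/w, W/Out/R/x, W/Out/R/y, W/Out/C/w, W/Out/C/x, W/Out/C/y, W/Stay/R/w, W/Stay/R/x, W/Stay/R/y, W/Stay/C/w, W/Stay/C/x, W/Stay/C/y. Columns: d, e, c.
{D/Out/R/w} → row (1,1) (1,-1) (1,1)
{D/Out/R/x} → row (1,1) (1,-1) (4,1)
{D/Out/R/y} → row (1,1) (1,-1) (3,1)
{D/Out/C/w} → row (1,1) (-1,-1) (1,1)
{D/Out/C/x} → row (1,1) (-1,-1) (4,1)
{D/Out/C/y} → row (1,1) (-1,-1) (3,1)
{D/Stay/R/w} → row (3,2) (1,-1) (1,1)
{D/Stay/R/x} → row (3,2) (1,-1) (4,1)
{D/Stay/R/y} → row (3,2) (1,-1) (3,1)
{D/Stay/C/w} → row (3,2) (-1,-1) (1,1)
{D/Stay/C/x} → row (3,2) (-1,-1) (4,1)
{D/Stay/C/y} → row (3,2) (-1,-1) (3,1)
{W/Out/R/w, W/Out/R/x, W/Out/R/y, W/Out/C/w, W/Out/C/x, W/Out/C/y, W/Stay/R/w, W/Stay/R/x, W/Stay/R/y, W/Stay/C/w, W/Stay/C/x, W/Stay/C/y} → row (5,-1) (5,-1) (5,-1)
That's 13 distinct rows out of 24 strategies.

13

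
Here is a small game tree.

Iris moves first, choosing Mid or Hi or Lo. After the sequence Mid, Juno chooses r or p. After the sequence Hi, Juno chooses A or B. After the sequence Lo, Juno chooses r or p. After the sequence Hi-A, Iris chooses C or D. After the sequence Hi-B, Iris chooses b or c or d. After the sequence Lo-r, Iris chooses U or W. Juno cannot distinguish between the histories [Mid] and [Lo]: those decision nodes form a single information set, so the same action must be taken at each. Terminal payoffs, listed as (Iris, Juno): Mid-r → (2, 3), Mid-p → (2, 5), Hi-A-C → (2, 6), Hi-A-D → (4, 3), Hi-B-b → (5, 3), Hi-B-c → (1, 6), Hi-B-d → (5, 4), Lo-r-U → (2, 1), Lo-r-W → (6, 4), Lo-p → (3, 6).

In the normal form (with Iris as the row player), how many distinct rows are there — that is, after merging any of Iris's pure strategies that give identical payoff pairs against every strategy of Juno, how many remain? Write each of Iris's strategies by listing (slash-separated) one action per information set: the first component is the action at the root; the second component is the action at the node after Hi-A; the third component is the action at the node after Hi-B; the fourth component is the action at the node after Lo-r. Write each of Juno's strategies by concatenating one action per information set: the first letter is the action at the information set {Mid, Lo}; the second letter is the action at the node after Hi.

9

Iris has 36 pure strategies: Mid/C/b/U, Mid/C/b/W, Mid/C/c/U, Mid/C/c/W, Mid/C/d/U, Mid/C/d/W, Mid/D/b/U, Mid/D/b/W, Mid/D/c/U, Mid/D/c/W, Mid/D/d/U, Mid/D/d/W, Hi/C/b/U, Hi/C/b/W, Hi/C/c/U, Hi/C/c/W, Hi/C/d/U, Hi/C/d/W, Hi/D/b/U, Hi/D/b/W, Hi/D/c/U, Hi/D/c/W, Hi/D/d/U, Hi/D/d/W, Lo/C/b/U, Lo/C/b/W, Lo/C/c/U, Lo/C/c/W, Lo/C/d/U, Lo/C/d/W, Lo/D/b/U, Lo/D/b/W, Lo/D/c/U, Lo/D/c/W, Lo/D/d/U, Lo/D/d/W. Columns: rA, rB, pA, pB.
{Mid/C/b/U, Mid/C/b/W, Mid/C/c/U, Mid/C/c/W, Mid/C/d/U, Mid/C/d/W, Mid/D/b/U, Mid/D/b/W, Mid/D/c/U, Mid/D/c/W, Mid/D/d/U, Mid/D/d/W} → row (2,3) (2,3) (2,5) (2,5)
{Hi/C/b/U, Hi/C/b/W} → row (2,6) (5,3) (2,6) (5,3)
{Hi/C/c/U, Hi/C/c/W} → row (2,6) (1,6) (2,6) (1,6)
{Hi/C/d/U, Hi/C/d/W} → row (2,6) (5,4) (2,6) (5,4)
{Hi/D/b/U, Hi/D/b/W} → row (4,3) (5,3) (4,3) (5,3)
{Hi/D/c/U, Hi/D/c/W} → row (4,3) (1,6) (4,3) (1,6)
{Hi/D/d/U, Hi/D/d/W} → row (4,3) (5,4) (4,3) (5,4)
{Lo/C/b/U, Lo/C/c/U, Lo/C/d/U, Lo/D/b/U, Lo/D/c/U, Lo/D/d/U} → row (2,1) (2,1) (3,6) (3,6)
{Lo/C/b/W, Lo/C/c/W, Lo/C/d/W, Lo/D/b/W, Lo/D/c/W, Lo/D/d/W} → row (6,4) (6,4) (3,6) (3,6)
That's 9 distinct rows out of 36 strategies.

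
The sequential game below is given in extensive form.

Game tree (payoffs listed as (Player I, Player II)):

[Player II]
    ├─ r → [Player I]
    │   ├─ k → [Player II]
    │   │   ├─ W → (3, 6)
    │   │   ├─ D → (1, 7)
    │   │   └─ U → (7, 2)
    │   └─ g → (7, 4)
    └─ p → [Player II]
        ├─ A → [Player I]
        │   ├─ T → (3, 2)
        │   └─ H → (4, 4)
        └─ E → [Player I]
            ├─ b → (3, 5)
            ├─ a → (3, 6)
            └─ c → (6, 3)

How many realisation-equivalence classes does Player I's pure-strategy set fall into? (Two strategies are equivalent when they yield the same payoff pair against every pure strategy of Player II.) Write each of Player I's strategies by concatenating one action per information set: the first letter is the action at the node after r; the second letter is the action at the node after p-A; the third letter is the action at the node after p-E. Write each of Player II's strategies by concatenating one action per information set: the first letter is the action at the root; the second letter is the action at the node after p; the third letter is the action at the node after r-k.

Player I has 12 pure strategies: kTb, kTa, kTc, kHb, kHa, kHc, gTb, gTa, gTc, gHb, gHa, gHc. Columns: rAW, rAD, rAU, rEW, rED, rEU, pAW, pAD, pAU, pEW, pED, pEU.
{kTb} → row (3,6) (1,7) (7,2) (3,6) (1,7) (7,2) (3,2) (3,2) (3,2) (3,5) (3,5) (3,5)
{kTa} → row (3,6) (1,7) (7,2) (3,6) (1,7) (7,2) (3,2) (3,2) (3,2) (3,6) (3,6) (3,6)
{kTc} → row (3,6) (1,7) (7,2) (3,6) (1,7) (7,2) (3,2) (3,2) (3,2) (6,3) (6,3) (6,3)
{kHb} → row (3,6) (1,7) (7,2) (3,6) (1,7) (7,2) (4,4) (4,4) (4,4) (3,5) (3,5) (3,5)
{kHa} → row (3,6) (1,7) (7,2) (3,6) (1,7) (7,2) (4,4) (4,4) (4,4) (3,6) (3,6) (3,6)
{kHc} → row (3,6) (1,7) (7,2) (3,6) (1,7) (7,2) (4,4) (4,4) (4,4) (6,3) (6,3) (6,3)
{gTb} → row (7,4) (7,4) (7,4) (7,4) (7,4) (7,4) (3,2) (3,2) (3,2) (3,5) (3,5) (3,5)
{gTa} → row (7,4) (7,4) (7,4) (7,4) (7,4) (7,4) (3,2) (3,2) (3,2) (3,6) (3,6) (3,6)
{gTc} → row (7,4) (7,4) (7,4) (7,4) (7,4) (7,4) (3,2) (3,2) (3,2) (6,3) (6,3) (6,3)
{gHb} → row (7,4) (7,4) (7,4) (7,4) (7,4) (7,4) (4,4) (4,4) (4,4) (3,5) (3,5) (3,5)
{gHa} → row (7,4) (7,4) (7,4) (7,4) (7,4) (7,4) (4,4) (4,4) (4,4) (3,6) (3,6) (3,6)
{gHc} → row (7,4) (7,4) (7,4) (7,4) (7,4) (7,4) (4,4) (4,4) (4,4) (6,3) (6,3) (6,3)
That's 12 distinct rows out of 12 strategies.

12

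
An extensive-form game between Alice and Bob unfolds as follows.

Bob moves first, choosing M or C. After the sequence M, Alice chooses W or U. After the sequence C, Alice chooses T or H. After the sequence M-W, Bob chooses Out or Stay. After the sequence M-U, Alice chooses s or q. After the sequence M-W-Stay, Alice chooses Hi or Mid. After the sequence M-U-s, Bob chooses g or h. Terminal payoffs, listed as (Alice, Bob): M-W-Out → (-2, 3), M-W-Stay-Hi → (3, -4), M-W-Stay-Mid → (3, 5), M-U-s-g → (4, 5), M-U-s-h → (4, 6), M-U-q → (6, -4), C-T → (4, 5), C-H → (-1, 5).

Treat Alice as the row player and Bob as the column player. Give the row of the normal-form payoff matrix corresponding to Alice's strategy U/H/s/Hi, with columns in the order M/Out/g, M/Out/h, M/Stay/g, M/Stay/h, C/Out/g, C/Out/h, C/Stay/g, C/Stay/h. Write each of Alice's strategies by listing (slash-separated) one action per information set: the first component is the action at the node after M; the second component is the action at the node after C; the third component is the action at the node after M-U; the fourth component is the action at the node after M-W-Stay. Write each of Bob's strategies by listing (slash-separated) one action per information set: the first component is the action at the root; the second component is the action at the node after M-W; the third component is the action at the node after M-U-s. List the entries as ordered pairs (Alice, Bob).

vs M/Out/g: Bob plays M → Alice plays U at [M] → Alice plays s at [M-U] → Bob plays g at [M-U-s] → (4, 5)
vs M/Out/h: Bob plays M → Alice plays U at [M] → Alice plays s at [M-U] → Bob plays h at [M-U-s] → (4, 6)
vs M/Stay/g: Bob plays M → Alice plays U at [M] → Alice plays s at [M-U] → Bob plays g at [M-U-s] → (4, 5)
vs M/Stay/h: Bob plays M → Alice plays U at [M] → Alice plays s at [M-U] → Bob plays h at [M-U-s] → (4, 6)
vs C/Out/g: Bob plays C → Alice plays H at [C] → (-1, 5)
vs C/Out/h: Bob plays C → Alice plays H at [C] → (-1, 5)
vs C/Stay/g: Bob plays C → Alice plays H at [C] → (-1, 5)
vs C/Stay/h: Bob plays C → Alice plays H at [C] → (-1, 5)

(4,5) (4,6) (4,5) (4,6) (-1,5) (-1,5) (-1,5) (-1,5)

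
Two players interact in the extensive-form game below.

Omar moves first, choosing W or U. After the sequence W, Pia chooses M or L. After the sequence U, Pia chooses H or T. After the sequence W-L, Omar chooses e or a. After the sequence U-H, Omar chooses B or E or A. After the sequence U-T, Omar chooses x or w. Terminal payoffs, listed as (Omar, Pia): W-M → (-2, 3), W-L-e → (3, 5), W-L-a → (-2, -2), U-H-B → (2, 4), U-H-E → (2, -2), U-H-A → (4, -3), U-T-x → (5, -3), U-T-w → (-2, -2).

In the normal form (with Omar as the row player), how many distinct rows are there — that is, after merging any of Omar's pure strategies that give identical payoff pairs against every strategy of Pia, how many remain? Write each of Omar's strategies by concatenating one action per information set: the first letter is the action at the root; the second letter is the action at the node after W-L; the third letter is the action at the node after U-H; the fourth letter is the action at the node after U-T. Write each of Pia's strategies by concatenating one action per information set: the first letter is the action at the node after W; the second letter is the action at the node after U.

Omar has 24 pure strategies: WeBx, WeBw, WeEx, WeEw, WeAx, WeAw, WaBx, WaBw, WaEx, WaEw, WaAx, WaAw, UeBx, UeBw, UeEx, UeEw, UeAx, UeAw, UaBx, UaBw, UaEx, UaEw, UaAx, UaAw. Columns: MH, MT, LH, LT.
{WeBx, WeBw, WeEx, WeEw, WeAx, WeAw} → row (-2,3) (-2,3) (3,5) (3,5)
{WaBx, WaBw, WaEx, WaEw, WaAx, WaAw} → row (-2,3) (-2,3) (-2,-2) (-2,-2)
{UeBx, UaBx} → row (2,4) (5,-3) (2,4) (5,-3)
{UeBw, UaBw} → row (2,4) (-2,-2) (2,4) (-2,-2)
{UeEx, UaEx} → row (2,-2) (5,-3) (2,-2) (5,-3)
{UeEw, UaEw} → row (2,-2) (-2,-2) (2,-2) (-2,-2)
{UeAx, UaAx} → row (4,-3) (5,-3) (4,-3) (5,-3)
{UeAw, UaAw} → row (4,-3) (-2,-2) (4,-3) (-2,-2)
That's 8 distinct rows out of 24 strategies.

8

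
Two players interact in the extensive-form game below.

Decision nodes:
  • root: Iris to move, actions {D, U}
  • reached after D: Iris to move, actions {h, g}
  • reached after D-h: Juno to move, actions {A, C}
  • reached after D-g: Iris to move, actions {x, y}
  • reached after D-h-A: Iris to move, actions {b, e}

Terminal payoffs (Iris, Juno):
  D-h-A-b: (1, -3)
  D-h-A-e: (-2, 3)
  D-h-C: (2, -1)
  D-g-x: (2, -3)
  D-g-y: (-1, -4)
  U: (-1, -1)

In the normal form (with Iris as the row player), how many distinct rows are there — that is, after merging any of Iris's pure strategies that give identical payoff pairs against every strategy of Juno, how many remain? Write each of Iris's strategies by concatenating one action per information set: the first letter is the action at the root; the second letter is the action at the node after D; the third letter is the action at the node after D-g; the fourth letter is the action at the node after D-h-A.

Iris has 16 pure strategies: Dhxb, Dhxe, Dhyb, Dhye, Dgxb, Dgxe, Dgyb, Dgye, Uhxb, Uhxe, Uhyb, Uhye, Ugxb, Ugxe, Ugyb, Ugye. Columns: A, C.
{Dhxb, Dhyb} → row (1,-3) (2,-1)
{Dhxe, Dhye} → row (-2,3) (2,-1)
{Dgxb, Dgxe} → row (2,-3) (2,-3)
{Dgyb, Dgye} → row (-1,-4) (-1,-4)
{Uhxb, Uhxe, Uhyb, Uhye, Ugxb, Ugxe, Ugyb, Ugye} → row (-1,-1) (-1,-1)
That's 5 distinct rows out of 16 strategies.

5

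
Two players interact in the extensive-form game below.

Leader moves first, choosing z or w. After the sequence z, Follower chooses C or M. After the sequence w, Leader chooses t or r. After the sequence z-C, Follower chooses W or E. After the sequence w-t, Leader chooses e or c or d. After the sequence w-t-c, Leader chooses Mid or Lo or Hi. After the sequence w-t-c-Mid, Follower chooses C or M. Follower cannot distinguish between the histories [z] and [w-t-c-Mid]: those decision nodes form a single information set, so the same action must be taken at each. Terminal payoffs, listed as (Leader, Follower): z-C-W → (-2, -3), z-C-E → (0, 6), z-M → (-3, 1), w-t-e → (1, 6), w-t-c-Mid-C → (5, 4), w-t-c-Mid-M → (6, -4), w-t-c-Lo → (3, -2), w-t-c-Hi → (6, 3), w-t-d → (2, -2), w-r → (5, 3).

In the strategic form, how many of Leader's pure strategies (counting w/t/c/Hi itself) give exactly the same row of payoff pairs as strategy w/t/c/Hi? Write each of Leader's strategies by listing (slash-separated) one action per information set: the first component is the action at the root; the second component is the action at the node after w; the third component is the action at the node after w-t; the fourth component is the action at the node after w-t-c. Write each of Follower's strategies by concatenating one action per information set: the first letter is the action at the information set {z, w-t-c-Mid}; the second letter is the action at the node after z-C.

Row for w/t/c/Hi (columns CW, CE, MW, ME): (6,3) (6,3) (6,3) (6,3).
Every one of Leader's information sets is on the play path for some reply by Follower when Leader follows w/t/c/Hi.
Changing the action at any of them therefore changes at least one column, so only w/t/c/Hi itself gives this row.

1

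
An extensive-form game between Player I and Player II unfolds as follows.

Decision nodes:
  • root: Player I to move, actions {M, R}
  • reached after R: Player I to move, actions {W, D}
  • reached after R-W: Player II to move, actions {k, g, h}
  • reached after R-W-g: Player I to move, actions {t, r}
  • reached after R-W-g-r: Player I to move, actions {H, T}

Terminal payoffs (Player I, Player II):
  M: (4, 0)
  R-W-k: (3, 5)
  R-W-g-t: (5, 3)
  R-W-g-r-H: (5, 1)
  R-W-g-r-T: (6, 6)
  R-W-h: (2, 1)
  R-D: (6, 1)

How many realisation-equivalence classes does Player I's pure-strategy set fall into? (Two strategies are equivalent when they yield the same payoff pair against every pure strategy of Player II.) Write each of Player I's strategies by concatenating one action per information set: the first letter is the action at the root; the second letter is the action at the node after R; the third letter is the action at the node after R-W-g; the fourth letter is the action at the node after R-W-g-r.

Player I has 16 pure strategies: MWtH, MWtT, MWrH, MWrT, MDtH, MDtT, MDrH, MDrT, RWtH, RWtT, RWrH, RWrT, RDtH, RDtT, RDrH, RDrT. Columns: k, g, h.
{MWtH, MWtT, MWrH, MWrT, MDtH, MDtT, MDrH, MDrT} → row (4,0) (4,0) (4,0)
{RWtH, RWtT} → row (3,5) (5,3) (2,1)
{RWrH} → row (3,5) (5,1) (2,1)
{RWrT} → row (3,5) (6,6) (2,1)
{RDtH, RDtT, RDrH, RDrT} → row (6,1) (6,1) (6,1)
That's 5 distinct rows out of 16 strategies.

5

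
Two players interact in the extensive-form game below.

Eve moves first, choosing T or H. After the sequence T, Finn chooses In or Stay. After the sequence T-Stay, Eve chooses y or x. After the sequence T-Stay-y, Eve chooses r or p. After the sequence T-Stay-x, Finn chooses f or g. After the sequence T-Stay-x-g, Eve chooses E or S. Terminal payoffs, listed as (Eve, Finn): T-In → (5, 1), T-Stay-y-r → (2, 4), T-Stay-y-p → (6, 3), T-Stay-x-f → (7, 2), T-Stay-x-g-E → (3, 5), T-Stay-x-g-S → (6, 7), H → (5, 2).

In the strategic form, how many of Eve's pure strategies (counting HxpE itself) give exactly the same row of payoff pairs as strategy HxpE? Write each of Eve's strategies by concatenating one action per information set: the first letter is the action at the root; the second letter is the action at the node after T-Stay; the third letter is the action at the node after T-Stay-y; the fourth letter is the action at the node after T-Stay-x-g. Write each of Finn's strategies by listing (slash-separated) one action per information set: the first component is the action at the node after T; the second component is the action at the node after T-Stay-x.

8

Row for HxpE (columns In/f, In/g, Stay/f, Stay/g): (5,2) (5,2) (5,2) (5,2).
Under HxpE, Eve's choice at the node after T-Stay and at the node after T-Stay-y and at the node after T-Stay-x-g can never be reached regardless of what Finn does, so varying those choices leaves every outcome unchanged.
Holding the reachable choices fixed and varying the unreachable ones freely already gives 2 × 2 × 2 = 8 equivalent strategies.
No other strategy reproduces this row, so those 8 are the full class: HyrE, HyrS, HypE, HypS, HxrE, HxrS, HxpE, HxpS.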